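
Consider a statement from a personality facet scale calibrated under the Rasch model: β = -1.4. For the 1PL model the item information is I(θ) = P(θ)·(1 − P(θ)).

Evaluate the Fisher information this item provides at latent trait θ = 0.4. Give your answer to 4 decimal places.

0.1217

P = 1/(1+e^{-1.8000}) = 0.8581
P(1−P) = 0.8581 × 0.1419 = 0.1217
I = P(1−P) = 0.12173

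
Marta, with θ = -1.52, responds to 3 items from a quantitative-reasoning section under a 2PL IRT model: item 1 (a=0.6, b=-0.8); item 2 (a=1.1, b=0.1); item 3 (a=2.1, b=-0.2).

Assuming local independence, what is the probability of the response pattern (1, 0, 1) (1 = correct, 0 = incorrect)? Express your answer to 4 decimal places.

0.0198

P(θ) = 1 / (1 + exp(−a(θ − b)))
P_1 = 1/(1+e^{0.4320}) = 0.3936
P_2 = 1/(1+e^{1.7820}) = 0.1441
P_3 = 1/(1+e^{2.7720}) = 0.0589
L = P_1 × (1−P_2) × P_3 = 0.3936 × 0.8559 × 0.0589 = 0.01983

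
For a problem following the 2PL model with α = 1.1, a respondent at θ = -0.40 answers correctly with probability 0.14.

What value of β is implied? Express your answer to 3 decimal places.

1.250

P(θ) = 1 / (1 + exp(−α(θ − β)))
logit(0.14) = ln(0.14/0.86) = -1.8153
β = θ − logit/(α) = -0.40 − (-1.8153)/1.1000 = 1.2503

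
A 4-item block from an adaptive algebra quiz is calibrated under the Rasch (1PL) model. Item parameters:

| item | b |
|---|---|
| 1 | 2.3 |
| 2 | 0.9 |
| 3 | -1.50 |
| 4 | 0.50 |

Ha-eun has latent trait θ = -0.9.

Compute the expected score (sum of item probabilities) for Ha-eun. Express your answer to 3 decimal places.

1.024

P(θ) = 1 / (1 + exp(−(θ − b)))
P_1 = 1/(1+e^{3.2000}) = 0.0392
P_2 = 1/(1+e^{1.8000}) = 0.1419
P_3 = 1/(1+e^{-0.6000}) = 0.6457
P_4 = 1/(1+e^{1.4000}) = 0.1978
E[score] = 0.0392 + 0.1419 + 0.6457 + 0.1978 = 1.0245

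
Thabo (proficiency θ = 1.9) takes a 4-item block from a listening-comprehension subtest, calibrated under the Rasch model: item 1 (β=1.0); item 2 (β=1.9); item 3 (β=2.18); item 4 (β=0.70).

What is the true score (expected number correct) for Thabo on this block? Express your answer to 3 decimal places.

2.410

P(θ) = 1 / (1 + exp(−(θ − β)))
P_1 = 1/(1+e^{-0.9000}) = 0.7109
P_2 = 1/(1+e^{0.0000}) = 0.5000
P_3 = 1/(1+e^{0.2800}) = 0.4305
P_4 = 1/(1+e^{-1.2000}) = 0.7685
E[score] = 0.7109 + 0.5000 + 0.4305 + 0.7685 = 2.4099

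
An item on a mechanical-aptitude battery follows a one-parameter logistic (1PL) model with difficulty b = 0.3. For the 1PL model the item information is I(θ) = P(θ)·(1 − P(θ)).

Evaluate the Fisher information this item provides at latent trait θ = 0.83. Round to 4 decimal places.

P = 1/(1+e^{-0.5300}) = 0.6295
P(1−P) = 0.6295 × 0.3705 = 0.2332
I = P(1−P) = 0.23323

0.2332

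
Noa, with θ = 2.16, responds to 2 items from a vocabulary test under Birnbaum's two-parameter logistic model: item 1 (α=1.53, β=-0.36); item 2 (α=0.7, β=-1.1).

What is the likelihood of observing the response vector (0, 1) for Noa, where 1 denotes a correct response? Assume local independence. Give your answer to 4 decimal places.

0.0188

P(θ) = 1 / (1 + exp(−α(θ − β)))
P_1 = 1/(1+e^{-3.8556}) = 0.9793
P_2 = 1/(1+e^{-2.2820}) = 0.9074
L = (1−P_1) × P_2 = 0.0207 × 0.9074 = 0.01880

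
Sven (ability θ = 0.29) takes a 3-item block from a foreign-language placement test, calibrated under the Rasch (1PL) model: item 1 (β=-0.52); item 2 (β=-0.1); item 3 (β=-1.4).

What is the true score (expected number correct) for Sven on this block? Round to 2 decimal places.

2.13

P(θ) = 1 / (1 + exp(−(θ − β)))
P_1 = 1/(1+e^{-0.8100}) = 0.6921
P_2 = 1/(1+e^{-0.3900}) = 0.5963
P_3 = 1/(1+e^{-1.6900}) = 0.8442
E[score] = 0.6921 + 0.5963 + 0.8442 = 2.1326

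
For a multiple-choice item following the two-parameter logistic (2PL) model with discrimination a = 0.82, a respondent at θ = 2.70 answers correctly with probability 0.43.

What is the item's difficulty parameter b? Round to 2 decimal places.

P(θ) = 1 / (1 + exp(−a(θ − b)))
logit(0.43) = ln(0.43/0.57) = -0.2819
b = θ − logit/(a) = 2.70 − (-0.2819)/0.8200 = 3.0437

3.04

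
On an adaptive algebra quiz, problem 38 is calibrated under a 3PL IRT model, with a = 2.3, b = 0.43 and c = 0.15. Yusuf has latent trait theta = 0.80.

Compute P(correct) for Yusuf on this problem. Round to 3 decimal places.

P(theta) = c + (1 − c) · 1 / (1 + exp(−a(theta − b)))
Exponent: 2.3 × (0.80 − 0.43) = 0.8510
1/(1 + e^{-0.8510}) = 0.7008
P = 0.15 + 0.85 × 0.7008 = 0.7457

0.746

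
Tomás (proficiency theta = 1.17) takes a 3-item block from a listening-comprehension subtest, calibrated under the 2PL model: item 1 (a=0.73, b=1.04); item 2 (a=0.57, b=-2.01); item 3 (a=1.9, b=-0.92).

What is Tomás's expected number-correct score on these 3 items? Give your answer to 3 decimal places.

P(theta) = 1 / (1 + exp(−a(theta − b)))
P_1 = 1/(1+e^{-0.0949}) = 0.5237
P_2 = 1/(1+e^{-1.8126}) = 0.8597
P_3 = 1/(1+e^{-3.9710}) = 0.9815
E[score] = 0.5237 + 0.8597 + 0.9815 = 2.3649

2.365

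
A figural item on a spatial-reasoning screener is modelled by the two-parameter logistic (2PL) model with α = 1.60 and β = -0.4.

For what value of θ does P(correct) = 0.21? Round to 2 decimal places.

P(θ) = 1 / (1 + exp(−α(θ − β)))
logit = ln(0.2100/0.7900) = -1.3249
θ = β + logit/(α) = -0.4 + (-1.3249)/1.6000 = -1.2281

-1.23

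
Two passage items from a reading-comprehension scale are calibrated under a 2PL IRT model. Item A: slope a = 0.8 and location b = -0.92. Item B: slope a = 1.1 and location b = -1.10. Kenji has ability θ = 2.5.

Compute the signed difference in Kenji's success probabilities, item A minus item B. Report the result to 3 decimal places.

P(θ) = 1 / (1 + exp(−a(θ − b)))
P_A = 0.9391
P_B = 0.9813
P_A − P_B = -0.0422

-0.042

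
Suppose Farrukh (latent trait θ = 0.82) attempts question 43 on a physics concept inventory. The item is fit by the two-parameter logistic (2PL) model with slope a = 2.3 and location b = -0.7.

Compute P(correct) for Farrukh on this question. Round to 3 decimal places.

P(θ) = 1 / (1 + exp(−a(θ − b)))
Exponent: 2.3 × (0.82 − (-0.7)) = 3.4960
1/(1 + e^{-3.4960}) = 0.9706

0.971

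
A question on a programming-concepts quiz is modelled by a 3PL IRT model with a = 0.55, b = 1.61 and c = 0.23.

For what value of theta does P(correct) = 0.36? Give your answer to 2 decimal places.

P(theta) = c + (1 − c) · 1 / (1 + exp(−a(theta − b)))
Remove guessing floor: (0.36 − 0.23)/(1 − 0.23) = 0.1688
logit = ln(0.1688/0.8312) = -1.5939
theta = b + logit/(a) = 1.61 + (-1.5939)/0.5500 = -1.2881

-1.29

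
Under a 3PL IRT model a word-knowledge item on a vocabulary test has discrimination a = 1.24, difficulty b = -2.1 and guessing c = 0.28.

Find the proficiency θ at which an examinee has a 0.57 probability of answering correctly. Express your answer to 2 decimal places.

P(θ) = c + (1 − c) · 1 / (1 + exp(−a(θ − b)))
Remove guessing floor: (0.57 − 0.28)/(1 − 0.28) = 0.4028
logit = ln(0.4028/0.5972) = -0.3939
θ = b + logit/(a) = -2.1 + (-0.3939)/1.2400 = -2.4177

-2.42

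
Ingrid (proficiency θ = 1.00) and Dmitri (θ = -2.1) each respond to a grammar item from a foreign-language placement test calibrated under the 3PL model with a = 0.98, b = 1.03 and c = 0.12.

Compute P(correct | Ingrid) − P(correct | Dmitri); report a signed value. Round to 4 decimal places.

P(θ) = c + (1 − c) · 1 / (1 + exp(−a(θ − b)))
P(Ingrid) = 0.5535  [exponent -0.0294]
P(Dmitri) = 0.1591  [exponent -3.0674]
Difference = 0.5535 − 0.1591 = 0.3944

0.3944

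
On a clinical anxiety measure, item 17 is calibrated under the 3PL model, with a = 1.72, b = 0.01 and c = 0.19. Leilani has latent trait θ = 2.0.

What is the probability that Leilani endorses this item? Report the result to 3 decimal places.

P(θ) = c + (1 − c) · 1 / (1 + exp(−a(θ − b)))
Exponent: 1.72 × (2.0 − 0.01) = 3.4228
1/(1 + e^{-3.4228}) = 0.9684
P = 0.19 + 0.81 × 0.9684 = 0.9744

0.974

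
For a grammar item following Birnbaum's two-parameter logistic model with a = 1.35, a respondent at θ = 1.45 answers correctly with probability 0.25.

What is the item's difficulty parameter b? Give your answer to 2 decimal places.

2.26

P(θ) = 1 / (1 + exp(−a(θ − b)))
logit(0.25) = ln(0.25/0.75) = -1.0986
b = θ − logit/(a) = 1.45 − (-1.0986)/1.3500 = 2.2638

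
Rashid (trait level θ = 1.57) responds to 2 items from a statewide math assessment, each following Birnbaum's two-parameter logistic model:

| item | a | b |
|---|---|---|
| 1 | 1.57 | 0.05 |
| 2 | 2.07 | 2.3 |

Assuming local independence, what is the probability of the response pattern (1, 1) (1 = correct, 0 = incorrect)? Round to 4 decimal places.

P(θ) = 1 / (1 + exp(−a(θ − b)))
P_1 = 1/(1+e^{-2.3864}) = 0.9158
P_2 = 1/(1+e^{1.5111}) = 0.1808
L = P_1 × P_2 = 0.9158 × 0.1808 = 0.16555

0.1656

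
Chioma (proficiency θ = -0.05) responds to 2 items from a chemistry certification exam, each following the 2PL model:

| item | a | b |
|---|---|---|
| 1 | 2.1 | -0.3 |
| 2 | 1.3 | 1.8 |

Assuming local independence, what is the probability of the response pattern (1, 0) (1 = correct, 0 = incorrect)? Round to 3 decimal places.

0.576

P(θ) = 1 / (1 + exp(−a(θ − b)))
P_1 = 1/(1+e^{-0.5250}) = 0.6283
P_2 = 1/(1+e^{2.4050}) = 0.0828
L = P_1 × (1−P_2) = 0.6283 × 0.9172 = 0.57630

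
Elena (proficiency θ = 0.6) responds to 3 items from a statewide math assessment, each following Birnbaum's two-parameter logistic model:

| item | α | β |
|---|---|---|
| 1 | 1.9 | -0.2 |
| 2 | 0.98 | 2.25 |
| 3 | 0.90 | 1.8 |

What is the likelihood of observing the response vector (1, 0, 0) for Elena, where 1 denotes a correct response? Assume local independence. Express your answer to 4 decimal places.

P(θ) = 1 / (1 + exp(−α(θ − β)))
P_1 = 1/(1+e^{-1.5200}) = 0.8205
P_2 = 1/(1+e^{1.6170}) = 0.1656
P_3 = 1/(1+e^{1.0800}) = 0.2535
L = P_1 × (1−P_2) × (1−P_3) = 0.8205 × 0.8344 × 0.7465 = 0.51108

0.5111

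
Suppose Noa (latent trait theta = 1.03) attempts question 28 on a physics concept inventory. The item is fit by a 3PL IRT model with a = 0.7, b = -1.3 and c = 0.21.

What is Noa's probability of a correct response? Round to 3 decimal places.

0.871

P(theta) = c + (1 − c) · 1 / (1 + exp(−a(theta − b)))
Exponent: 0.7 × (1.03 − (-1.3)) = 1.6310
1/(1 + e^{-1.6310}) = 0.8363
P = 0.21 + 0.79 × 0.8363 = 0.8707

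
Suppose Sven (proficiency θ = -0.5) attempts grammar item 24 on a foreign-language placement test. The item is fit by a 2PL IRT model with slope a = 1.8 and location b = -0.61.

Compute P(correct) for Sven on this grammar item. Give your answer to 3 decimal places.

P(θ) = 1 / (1 + exp(−a(θ − b)))
Exponent: 1.8 × (-0.5 − (-0.61)) = 0.1980
1/(1 + e^{-0.1980}) = 0.5493

0.549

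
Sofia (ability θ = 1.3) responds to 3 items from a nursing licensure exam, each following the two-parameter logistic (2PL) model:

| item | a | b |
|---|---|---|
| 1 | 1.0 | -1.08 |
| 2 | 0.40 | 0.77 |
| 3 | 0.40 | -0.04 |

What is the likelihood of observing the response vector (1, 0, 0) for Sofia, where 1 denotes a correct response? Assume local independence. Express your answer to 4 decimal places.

P(θ) = 1 / (1 + exp(−a(θ − b)))
P_1 = 1/(1+e^{-2.3800}) = 0.9153
P_2 = 1/(1+e^{-0.2120}) = 0.5528
P_3 = 1/(1+e^{-0.5360}) = 0.6309
L = P_1 × (1−P_2) × (1−P_3) = 0.9153 × 0.4472 × 0.3691 = 0.15109

0.1511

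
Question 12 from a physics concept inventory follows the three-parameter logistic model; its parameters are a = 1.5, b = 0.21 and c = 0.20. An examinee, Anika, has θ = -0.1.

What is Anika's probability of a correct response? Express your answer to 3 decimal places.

P(θ) = c + (1 − c) · 1 / (1 + exp(−a(θ − b)))
Exponent: 1.5 × (-0.1 − 0.21) = -0.4650
1/(1 + e^{0.4650}) = 0.3858
P = 0.20 + 0.80 × 0.3858 = 0.5086

0.509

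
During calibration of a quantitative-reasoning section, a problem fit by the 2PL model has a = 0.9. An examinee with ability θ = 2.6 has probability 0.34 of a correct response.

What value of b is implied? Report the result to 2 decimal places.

3.34

P(θ) = 1 / (1 + exp(−a(θ − b)))
logit(0.34) = ln(0.34/0.66) = -0.6633
b = θ − logit/(a) = 2.6 − (-0.6633)/0.9000 = 3.3370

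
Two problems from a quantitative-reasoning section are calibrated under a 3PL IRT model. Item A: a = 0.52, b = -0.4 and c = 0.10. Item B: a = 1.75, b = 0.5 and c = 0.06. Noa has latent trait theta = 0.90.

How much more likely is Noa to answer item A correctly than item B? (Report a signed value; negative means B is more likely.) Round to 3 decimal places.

P(theta) = c + (1 − c) · 1 / (1 + exp(−a(theta − b)))
P_A = 0.6966
P_B = 0.6881
P_A − P_B = 0.0085

0.008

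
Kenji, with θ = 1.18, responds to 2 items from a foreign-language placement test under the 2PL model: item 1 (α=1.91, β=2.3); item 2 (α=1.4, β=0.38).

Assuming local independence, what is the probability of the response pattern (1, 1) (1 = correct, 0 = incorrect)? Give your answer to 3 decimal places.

0.079

P(θ) = 1 / (1 + exp(−α(θ − β)))
P_1 = 1/(1+e^{2.1392}) = 0.1053
P_2 = 1/(1+e^{-1.1200}) = 0.7540
L = P_1 × P_2 = 0.1053 × 0.7540 = 0.07943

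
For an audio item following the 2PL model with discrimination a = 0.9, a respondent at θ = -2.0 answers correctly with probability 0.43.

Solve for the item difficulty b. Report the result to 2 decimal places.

P(θ) = 1 / (1 + exp(−a(θ − b)))
logit(0.43) = ln(0.43/0.57) = -0.2819
b = θ − logit/(a) = -2.0 − (-0.2819)/0.9000 = -1.6868

-1.69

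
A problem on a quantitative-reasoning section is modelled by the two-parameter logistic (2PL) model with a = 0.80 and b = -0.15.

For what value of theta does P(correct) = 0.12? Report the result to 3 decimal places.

-2.641

P(theta) = 1 / (1 + exp(−a(theta − b)))
logit = ln(0.1200/0.8800) = -1.9924
theta = b + logit/(a) = -0.15 + (-1.9924)/0.8000 = -2.6405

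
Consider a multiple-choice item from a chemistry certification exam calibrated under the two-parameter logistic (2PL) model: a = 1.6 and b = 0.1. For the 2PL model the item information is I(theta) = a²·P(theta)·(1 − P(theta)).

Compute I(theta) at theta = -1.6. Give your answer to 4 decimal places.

0.1484

P = 1/(1+e^{2.7200}) = 0.0618
P(1−P) = 0.0618 × 0.9382 = 0.0580
I = a² × P(1−P) = 1.6² × 0.0580 = 0.14844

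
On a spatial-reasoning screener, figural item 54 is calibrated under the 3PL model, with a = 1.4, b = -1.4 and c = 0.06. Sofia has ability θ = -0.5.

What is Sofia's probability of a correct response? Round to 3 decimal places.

0.792

P(θ) = c + (1 − c) · 1 / (1 + exp(−a(θ − b)))
Exponent: 1.4 × (-0.5 − (-1.4)) = 1.2600
1/(1 + e^{-1.2600}) = 0.7790
P = 0.06 + 0.94 × 0.7790 = 0.7923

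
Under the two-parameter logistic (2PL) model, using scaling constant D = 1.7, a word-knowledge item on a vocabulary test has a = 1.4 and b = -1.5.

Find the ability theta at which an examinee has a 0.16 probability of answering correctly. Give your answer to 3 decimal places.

P(theta) = 1 / (1 + exp(−D·a(theta − b)))
logit = ln(0.1600/0.8400) = -1.6582
theta = b + logit/(1.7·a) = -1.5 + (-1.6582)/2.3800 = -2.1967

-2.197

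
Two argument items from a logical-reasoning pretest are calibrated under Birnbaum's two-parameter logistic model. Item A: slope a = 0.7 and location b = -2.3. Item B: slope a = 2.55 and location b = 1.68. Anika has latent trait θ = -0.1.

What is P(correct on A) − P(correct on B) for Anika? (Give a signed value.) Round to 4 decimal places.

0.8129

P(θ) = 1 / (1 + exp(−a(θ − b)))
P_A = 0.8235
P_B = 0.0106
P_A − P_B = 0.8129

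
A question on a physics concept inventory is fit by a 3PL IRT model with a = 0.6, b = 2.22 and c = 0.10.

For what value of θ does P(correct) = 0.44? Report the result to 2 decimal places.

P(θ) = c + (1 − c) · 1 / (1 + exp(−a(θ − b)))
Remove guessing floor: (0.44 − 0.10)/(1 − 0.10) = 0.3778
logit = ln(0.3778/0.6222) = -0.4990
θ = b + logit/(a) = 2.22 + (-0.4990)/0.6000 = 1.3883

1.39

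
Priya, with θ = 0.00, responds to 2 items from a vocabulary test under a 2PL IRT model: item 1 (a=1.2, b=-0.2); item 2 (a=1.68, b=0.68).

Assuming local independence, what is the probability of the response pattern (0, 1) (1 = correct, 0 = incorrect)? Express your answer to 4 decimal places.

0.1065

P(θ) = 1 / (1 + exp(−a(θ − b)))
P_1 = 1/(1+e^{-0.2400}) = 0.5597
P_2 = 1/(1+e^{1.1424}) = 0.2419
L = (1−P_1) × P_2 = 0.4403 × 0.2419 = 0.10650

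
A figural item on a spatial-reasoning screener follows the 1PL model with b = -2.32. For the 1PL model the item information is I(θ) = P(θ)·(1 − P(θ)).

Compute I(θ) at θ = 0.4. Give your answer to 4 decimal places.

0.0580

P = 1/(1+e^{-2.7200}) = 0.9382
P(1−P) = 0.9382 × 0.0618 = 0.0580
I = P(1−P) = 0.05798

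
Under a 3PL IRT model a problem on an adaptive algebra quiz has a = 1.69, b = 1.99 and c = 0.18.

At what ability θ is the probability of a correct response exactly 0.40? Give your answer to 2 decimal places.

P(θ) = c + (1 − c) · 1 / (1 + exp(−a(θ − b)))
Remove guessing floor: (0.40 − 0.18)/(1 − 0.18) = 0.2683
logit = ln(0.2683/0.7317) = -1.0033
θ = b + logit/(a) = 1.99 + (-1.0033)/1.6900 = 1.3963

1.40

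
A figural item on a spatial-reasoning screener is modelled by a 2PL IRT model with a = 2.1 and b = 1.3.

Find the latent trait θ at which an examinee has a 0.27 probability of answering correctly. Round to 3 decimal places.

0.826

P(θ) = 1 / (1 + exp(−a(θ − b)))
logit = ln(0.2700/0.7300) = -0.9946
θ = b + logit/(a) = 1.3 + (-0.9946)/2.1000 = 0.8264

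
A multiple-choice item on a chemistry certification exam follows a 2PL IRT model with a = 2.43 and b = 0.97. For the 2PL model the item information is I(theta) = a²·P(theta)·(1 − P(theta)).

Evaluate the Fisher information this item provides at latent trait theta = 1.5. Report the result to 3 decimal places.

1.001

P = 1/(1+e^{-1.2879}) = 0.7838
P(1−P) = 0.7838 × 0.2162 = 0.1695
I = a² × P(1−P) = 2.43² × 0.1695 = 1.00066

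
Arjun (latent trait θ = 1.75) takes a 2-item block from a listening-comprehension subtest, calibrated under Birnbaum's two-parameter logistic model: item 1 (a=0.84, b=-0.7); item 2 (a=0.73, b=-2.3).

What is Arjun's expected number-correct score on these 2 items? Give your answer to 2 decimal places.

1.84

P(θ) = 1 / (1 + exp(−a(θ − b)))
P_1 = 1/(1+e^{-2.0580}) = 0.8868
P_2 = 1/(1+e^{-2.9565}) = 0.9506
E[score] = 0.8868 + 0.9506 = 1.8373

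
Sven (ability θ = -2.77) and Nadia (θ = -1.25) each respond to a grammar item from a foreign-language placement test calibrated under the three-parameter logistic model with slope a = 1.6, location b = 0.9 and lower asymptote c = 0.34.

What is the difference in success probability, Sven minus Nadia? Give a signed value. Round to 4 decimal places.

-0.0187

P(θ) = c + (1 − c) · 1 / (1 + exp(−a(θ − b)))
P(Sven) = 0.3419  [exponent -5.8720]
P(Nadia) = 0.3605  [exponent -3.4400]
Difference = 0.3419 − 0.3605 = -0.0187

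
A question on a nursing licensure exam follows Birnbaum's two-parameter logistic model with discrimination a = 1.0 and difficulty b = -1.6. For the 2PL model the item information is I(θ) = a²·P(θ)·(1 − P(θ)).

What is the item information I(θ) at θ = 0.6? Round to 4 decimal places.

P = 1/(1+e^{-2.2000}) = 0.9002
P(1−P) = 0.9002 × 0.0998 = 0.0898
I = a² × P(1−P) = 1.0² × 0.0898 = 0.08980

0.0898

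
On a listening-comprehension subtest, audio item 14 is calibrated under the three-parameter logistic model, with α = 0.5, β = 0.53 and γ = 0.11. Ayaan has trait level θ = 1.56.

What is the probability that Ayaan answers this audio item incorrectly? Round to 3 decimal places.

P(θ) = γ + (1 − γ) · 1 / (1 + exp(−α(θ − β)))
Exponent: 0.5 × (1.56 − 0.53) = 0.5150
1/(1 + e^{-0.5150}) = 0.6260
P = 0.11 + 0.89 × 0.6260 = 0.6671
P(incorrect) = 1 − 0.6671 = 0.3329

0.333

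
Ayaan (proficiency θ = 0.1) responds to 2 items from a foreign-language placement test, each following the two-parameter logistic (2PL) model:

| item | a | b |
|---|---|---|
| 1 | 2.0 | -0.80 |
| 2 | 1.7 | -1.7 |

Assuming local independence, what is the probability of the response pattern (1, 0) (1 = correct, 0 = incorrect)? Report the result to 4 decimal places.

0.0384

P(θ) = 1 / (1 + exp(−a(θ − b)))
P_1 = 1/(1+e^{-1.8000}) = 0.8581
P_2 = 1/(1+e^{-3.0600}) = 0.9552
L = P_1 × (1−P_2) = 0.8581 × 0.0448 = 0.03843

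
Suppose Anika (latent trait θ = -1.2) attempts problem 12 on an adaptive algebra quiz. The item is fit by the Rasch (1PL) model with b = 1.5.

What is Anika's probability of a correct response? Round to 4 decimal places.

0.0630

P(θ) = 1 / (1 + exp(−(θ − b)))
Exponent: (-1.2 − 1.5) = -2.7000
1/(1 + e^{2.7000}) = 0.0630
P = 0.0630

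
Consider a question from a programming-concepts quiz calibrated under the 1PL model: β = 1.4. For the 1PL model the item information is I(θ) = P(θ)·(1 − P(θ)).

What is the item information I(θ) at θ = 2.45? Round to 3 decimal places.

P = 1/(1+e^{-1.0500}) = 0.7408
P(1−P) = 0.7408 × 0.2592 = 0.1920
I = P(1−P) = 0.19203

0.192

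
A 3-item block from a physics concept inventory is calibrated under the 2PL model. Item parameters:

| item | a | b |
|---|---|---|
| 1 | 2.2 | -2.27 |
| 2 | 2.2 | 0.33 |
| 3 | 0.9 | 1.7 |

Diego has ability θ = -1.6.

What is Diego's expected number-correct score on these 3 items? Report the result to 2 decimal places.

P(θ) = 1 / (1 + exp(−a(θ − b)))
P_1 = 1/(1+e^{-1.4740}) = 0.8137
P_2 = 1/(1+e^{4.2460}) = 0.0141
P_3 = 1/(1+e^{2.9700}) = 0.0488
E[score] = 0.8137 + 0.0141 + 0.0488 = 0.8766

0.88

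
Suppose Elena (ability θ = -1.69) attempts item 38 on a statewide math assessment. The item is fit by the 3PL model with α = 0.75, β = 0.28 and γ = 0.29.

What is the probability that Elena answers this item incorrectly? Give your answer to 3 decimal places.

P(θ) = γ + (1 − γ) · 1 / (1 + exp(−α(θ − β)))
Exponent: 0.75 × (-1.69 − 0.28) = -1.4775
1/(1 + e^{1.4775}) = 0.1858
P = 0.29 + 0.71 × 0.1858 = 0.4219
P(incorrect) = 1 − 0.4219 = 0.5781

0.578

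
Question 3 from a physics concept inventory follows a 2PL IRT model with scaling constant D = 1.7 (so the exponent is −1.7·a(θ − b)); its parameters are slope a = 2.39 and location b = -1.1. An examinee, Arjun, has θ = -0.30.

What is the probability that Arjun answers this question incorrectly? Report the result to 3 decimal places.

0.037

P(θ) = 1 / (1 + exp(−D·a(θ − b)))
Exponent: 1.7 × 2.39 × (-0.30 − (-1.1)) = 3.2504
1/(1 + e^{-3.2504}) = 0.9627
P = 0.9627
P(incorrect) = 1 − 0.9627 = 0.0373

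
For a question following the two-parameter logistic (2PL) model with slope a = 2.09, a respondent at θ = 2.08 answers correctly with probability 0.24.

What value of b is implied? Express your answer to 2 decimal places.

2.63

P(θ) = 1 / (1 + exp(−a(θ − b)))
logit(0.24) = ln(0.24/0.76) = -1.1527
b = θ − logit/(a) = 2.08 − (-1.1527)/2.0900 = 2.6315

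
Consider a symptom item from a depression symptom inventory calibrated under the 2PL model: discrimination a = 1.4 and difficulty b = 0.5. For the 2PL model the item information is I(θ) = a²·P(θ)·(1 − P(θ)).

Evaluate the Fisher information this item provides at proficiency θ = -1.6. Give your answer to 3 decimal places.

P = 1/(1+e^{2.9400}) = 0.0502
P(1−P) = 0.0502 × 0.9498 = 0.0477
I = a² × P(1−P) = 1.4² × 0.0477 = 0.09347

0.093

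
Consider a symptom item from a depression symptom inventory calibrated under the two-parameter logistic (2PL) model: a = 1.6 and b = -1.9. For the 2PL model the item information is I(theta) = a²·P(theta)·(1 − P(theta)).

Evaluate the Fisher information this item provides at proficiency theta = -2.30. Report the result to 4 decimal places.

0.5787

P = 1/(1+e^{0.6400}) = 0.3452
P(1−P) = 0.3452 × 0.6548 = 0.2261
I = a² × P(1−P) = 1.6² × 0.2261 = 0.57869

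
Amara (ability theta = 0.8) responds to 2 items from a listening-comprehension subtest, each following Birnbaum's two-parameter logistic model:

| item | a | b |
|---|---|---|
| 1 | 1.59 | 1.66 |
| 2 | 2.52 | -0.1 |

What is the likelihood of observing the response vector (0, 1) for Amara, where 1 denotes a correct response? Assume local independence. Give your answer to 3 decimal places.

0.722

P(theta) = 1 / (1 + exp(−a(theta − b)))
P_1 = 1/(1+e^{1.3674}) = 0.2030
P_2 = 1/(1+e^{-2.2680}) = 0.9062
L = (1−P_1) × P_2 = 0.7970 × 0.9062 = 0.72220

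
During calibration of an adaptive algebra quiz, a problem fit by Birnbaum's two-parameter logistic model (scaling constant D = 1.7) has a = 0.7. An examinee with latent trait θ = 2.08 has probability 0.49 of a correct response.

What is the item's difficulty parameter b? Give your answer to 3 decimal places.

2.114

P(θ) = 1 / (1 + exp(−D·a(θ − b)))
logit(0.49) = ln(0.49/0.51) = -0.0400
b = θ − logit/(1.7·a) = 2.08 − (-0.0400)/1.1900 = 2.1136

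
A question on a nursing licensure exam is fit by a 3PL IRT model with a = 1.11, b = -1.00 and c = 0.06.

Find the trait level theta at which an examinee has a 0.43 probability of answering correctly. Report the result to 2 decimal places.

-1.39

P(theta) = c + (1 − c) · 1 / (1 + exp(−a(theta − b)))
Remove guessing floor: (0.43 − 0.06)/(1 − 0.06) = 0.3936
logit = ln(0.3936/0.6064) = -0.4321
theta = b + logit/(a) = -1.00 + (-0.4321)/1.1100 = -1.3893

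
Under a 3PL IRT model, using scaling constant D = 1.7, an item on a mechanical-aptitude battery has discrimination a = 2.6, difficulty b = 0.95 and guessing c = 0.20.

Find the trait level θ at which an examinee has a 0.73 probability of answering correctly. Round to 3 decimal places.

1.103

P(θ) = c + (1 − c) · 1 / (1 + exp(−D·a(θ − b)))
Remove guessing floor: (0.73 − 0.20)/(1 − 0.20) = 0.6625
logit = ln(0.6625/0.3375) = 0.6745
θ = b + logit/(1.7·a) = 0.95 + 0.6745/4.4200 = 1.1026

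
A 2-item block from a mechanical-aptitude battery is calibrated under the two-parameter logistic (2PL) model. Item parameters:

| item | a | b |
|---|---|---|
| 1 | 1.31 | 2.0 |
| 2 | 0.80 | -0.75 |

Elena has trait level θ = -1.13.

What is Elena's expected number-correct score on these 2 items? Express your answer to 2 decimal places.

P(θ) = 1 / (1 + exp(−a(θ − b)))
P_1 = 1/(1+e^{4.1003}) = 0.0163
P_2 = 1/(1+e^{0.3040}) = 0.4246
E[score] = 0.0163 + 0.4246 = 0.4409

0.44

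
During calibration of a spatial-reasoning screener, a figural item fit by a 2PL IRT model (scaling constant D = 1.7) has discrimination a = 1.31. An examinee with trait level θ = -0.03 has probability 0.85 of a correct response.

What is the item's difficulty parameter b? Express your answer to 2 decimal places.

P(θ) = 1 / (1 + exp(−D·a(θ − b)))
logit(0.85) = ln(0.85/0.15) = 1.7346
b = θ − logit/(1.7·a) = -0.03 − 1.7346/2.2270 = -0.8089

-0.81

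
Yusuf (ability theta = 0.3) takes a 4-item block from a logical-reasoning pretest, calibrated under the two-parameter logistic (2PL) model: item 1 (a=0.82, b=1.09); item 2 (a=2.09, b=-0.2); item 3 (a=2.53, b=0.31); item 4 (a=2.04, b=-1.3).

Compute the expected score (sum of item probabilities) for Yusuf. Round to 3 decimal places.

P(theta) = 1 / (1 + exp(−a(theta − b)))
P_1 = 1/(1+e^{0.6478}) = 0.3435
P_2 = 1/(1+e^{-1.0450}) = 0.7398
P_3 = 1/(1+e^{0.0253}) = 0.4937
P_4 = 1/(1+e^{-3.2640}) = 0.9632
E[score] = 0.3435 + 0.7398 + 0.4937 + 0.9632 = 2.5401

2.540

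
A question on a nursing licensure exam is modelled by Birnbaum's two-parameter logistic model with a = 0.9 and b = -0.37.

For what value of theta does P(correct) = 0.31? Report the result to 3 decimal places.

P(theta) = 1 / (1 + exp(−a(theta − b)))
logit = ln(0.3100/0.6900) = -0.8001
theta = b + logit/(a) = -0.37 + (-0.8001)/0.9000 = -1.2590

-1.259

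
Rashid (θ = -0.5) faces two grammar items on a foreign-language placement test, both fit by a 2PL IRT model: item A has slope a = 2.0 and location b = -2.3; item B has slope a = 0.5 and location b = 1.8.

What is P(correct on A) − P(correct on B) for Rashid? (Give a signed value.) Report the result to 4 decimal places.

P(θ) = 1 / (1 + exp(−a(θ − b)))
P_A = 0.9734
P_B = 0.2405
P_A − P_B = 0.7329

0.7329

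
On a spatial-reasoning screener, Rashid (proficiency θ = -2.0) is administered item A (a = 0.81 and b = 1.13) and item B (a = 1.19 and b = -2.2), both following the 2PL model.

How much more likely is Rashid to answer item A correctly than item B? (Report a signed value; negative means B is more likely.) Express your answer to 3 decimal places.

-0.486

P(θ) = 1 / (1 + exp(−a(θ − b)))
P_A = 0.0734
P_B = 0.5592
P_A − P_B = -0.4858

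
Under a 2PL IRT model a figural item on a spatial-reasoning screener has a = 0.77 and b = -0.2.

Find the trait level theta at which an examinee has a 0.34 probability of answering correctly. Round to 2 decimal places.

-1.06

P(theta) = 1 / (1 + exp(−a(theta − b)))
logit = ln(0.3400/0.6600) = -0.6633
theta = b + logit/(a) = -0.2 + (-0.6633)/0.7700 = -1.0614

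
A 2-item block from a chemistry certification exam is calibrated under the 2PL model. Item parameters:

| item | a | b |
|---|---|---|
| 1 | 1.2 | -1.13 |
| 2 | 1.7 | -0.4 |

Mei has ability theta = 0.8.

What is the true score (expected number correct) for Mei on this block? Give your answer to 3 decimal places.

P(theta) = 1 / (1 + exp(−a(theta − b)))
P_1 = 1/(1+e^{-2.3160}) = 0.9102
P_2 = 1/(1+e^{-2.0400}) = 0.8849
E[score] = 0.9102 + 0.8849 = 1.7951

1.795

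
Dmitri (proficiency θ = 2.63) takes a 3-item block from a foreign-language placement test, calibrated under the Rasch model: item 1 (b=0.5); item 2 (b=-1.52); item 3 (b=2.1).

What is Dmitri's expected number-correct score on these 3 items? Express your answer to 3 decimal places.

P(θ) = 1 / (1 + exp(−(θ − b)))
P_1 = 1/(1+e^{-2.1300}) = 0.8938
P_2 = 1/(1+e^{-4.1500}) = 0.9845
P_3 = 1/(1+e^{-0.5300}) = 0.6295
E[score] = 0.8938 + 0.9845 + 0.6295 = 2.5077

2.508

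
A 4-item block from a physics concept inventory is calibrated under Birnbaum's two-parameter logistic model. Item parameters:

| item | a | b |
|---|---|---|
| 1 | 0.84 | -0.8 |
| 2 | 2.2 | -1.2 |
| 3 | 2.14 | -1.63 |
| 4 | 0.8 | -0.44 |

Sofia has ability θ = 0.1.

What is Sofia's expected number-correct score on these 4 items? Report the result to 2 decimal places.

P(θ) = 1 / (1 + exp(−a(θ − b)))
P_1 = 1/(1+e^{-0.7560}) = 0.6805
P_2 = 1/(1+e^{-2.8600}) = 0.9458
P_3 = 1/(1+e^{-3.7022}) = 0.9759
P_4 = 1/(1+e^{-0.4320}) = 0.6064
E[score] = 0.6805 + 0.9458 + 0.9759 + 0.6064 = 3.2086

3.21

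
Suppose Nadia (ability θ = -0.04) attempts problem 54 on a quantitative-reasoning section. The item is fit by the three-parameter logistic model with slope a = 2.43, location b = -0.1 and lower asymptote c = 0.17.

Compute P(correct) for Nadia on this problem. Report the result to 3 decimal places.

0.615

P(θ) = c + (1 − c) · 1 / (1 + exp(−a(θ − b)))
Exponent: 2.43 × (-0.04 − (-0.1)) = 0.1458
1/(1 + e^{-0.1458}) = 0.5364
P = 0.17 + 0.83 × 0.5364 = 0.6152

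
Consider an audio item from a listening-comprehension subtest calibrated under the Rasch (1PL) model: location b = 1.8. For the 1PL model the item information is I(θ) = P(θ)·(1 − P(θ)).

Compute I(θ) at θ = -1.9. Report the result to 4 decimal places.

0.0235

P = 1/(1+e^{3.7000}) = 0.0241
P(1−P) = 0.0241 × 0.9759 = 0.0235
I = P(1−P) = 0.02354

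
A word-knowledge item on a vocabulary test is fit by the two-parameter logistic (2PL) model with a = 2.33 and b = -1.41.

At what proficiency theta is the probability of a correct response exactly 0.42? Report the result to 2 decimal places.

-1.55

P(theta) = 1 / (1 + exp(−a(theta − b)))
logit = ln(0.4200/0.5800) = -0.3228
theta = b + logit/(a) = -1.41 + (-0.3228)/2.3300 = -1.5485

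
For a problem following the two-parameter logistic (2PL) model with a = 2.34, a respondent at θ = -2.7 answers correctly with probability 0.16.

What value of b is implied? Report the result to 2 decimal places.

P(θ) = 1 / (1 + exp(−a(θ − b)))
logit(0.16) = ln(0.16/0.84) = -1.6582
b = θ − logit/(a) = -2.7 − (-1.6582)/2.3400 = -1.9914

-1.99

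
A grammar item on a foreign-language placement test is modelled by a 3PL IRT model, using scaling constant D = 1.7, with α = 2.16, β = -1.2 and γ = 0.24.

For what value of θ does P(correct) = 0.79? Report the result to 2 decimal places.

P(θ) = γ + (1 − γ) · 1 / (1 + exp(−D·α(θ − β)))
Remove guessing floor: (0.79 − 0.24)/(1 − 0.24) = 0.7237
logit = ln(0.7237/0.2763) = 0.9628
θ = β + logit/(1.7·α) = -1.2 + 0.9628/3.6720 = -0.9378

-0.94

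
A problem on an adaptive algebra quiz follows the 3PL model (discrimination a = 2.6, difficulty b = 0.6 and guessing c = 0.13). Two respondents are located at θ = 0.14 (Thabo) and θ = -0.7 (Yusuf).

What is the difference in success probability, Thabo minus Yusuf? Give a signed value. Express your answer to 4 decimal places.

P(θ) = c + (1 − c) · 1 / (1 + exp(−a(θ − b)))
P(Thabo) = 0.3320  [exponent -1.1960]
P(Yusuf) = 0.1586  [exponent -3.3800]
Difference = 0.3320 − 0.1586 = 0.1734

0.1734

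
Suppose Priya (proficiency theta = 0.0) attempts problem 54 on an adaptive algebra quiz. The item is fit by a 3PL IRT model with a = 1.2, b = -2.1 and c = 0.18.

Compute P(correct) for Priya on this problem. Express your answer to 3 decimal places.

0.939

P(theta) = c + (1 − c) · 1 / (1 + exp(−a(theta − b)))
Exponent: 1.2 × (0.0 − (-2.1)) = 2.5200
1/(1 + e^{-2.5200}) = 0.9255
P = 0.18 + 0.82 × 0.9255 = 0.9389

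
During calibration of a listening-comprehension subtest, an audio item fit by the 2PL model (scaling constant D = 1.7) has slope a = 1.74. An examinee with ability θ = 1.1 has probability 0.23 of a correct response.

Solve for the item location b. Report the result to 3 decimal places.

P(θ) = 1 / (1 + exp(−D·a(θ − b)))
logit(0.23) = ln(0.23/0.77) = -1.2083
b = θ − logit/(1.7·a) = 1.1 − (-1.2083)/2.9580 = 1.5085

1.508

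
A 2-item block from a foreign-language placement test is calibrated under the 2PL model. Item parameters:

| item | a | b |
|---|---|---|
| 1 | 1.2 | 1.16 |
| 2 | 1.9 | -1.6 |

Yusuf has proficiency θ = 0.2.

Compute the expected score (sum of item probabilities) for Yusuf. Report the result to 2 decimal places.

1.21

P(θ) = 1 / (1 + exp(−a(θ − b)))
P_1 = 1/(1+e^{1.1520}) = 0.2401
P_2 = 1/(1+e^{-3.4200}) = 0.9683
E[score] = 0.2401 + 0.9683 = 1.2084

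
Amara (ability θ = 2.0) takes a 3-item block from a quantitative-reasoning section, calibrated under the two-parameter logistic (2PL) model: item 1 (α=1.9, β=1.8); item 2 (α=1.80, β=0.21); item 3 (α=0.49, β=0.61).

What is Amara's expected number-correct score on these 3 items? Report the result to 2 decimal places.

2.22

P(θ) = 1 / (1 + exp(−α(θ − β)))
P_1 = 1/(1+e^{-0.3800}) = 0.5939
P_2 = 1/(1+e^{-3.2220}) = 0.9617
P_3 = 1/(1+e^{-0.6811}) = 0.6640
E[score] = 0.5939 + 0.9617 + 0.6640 = 2.2195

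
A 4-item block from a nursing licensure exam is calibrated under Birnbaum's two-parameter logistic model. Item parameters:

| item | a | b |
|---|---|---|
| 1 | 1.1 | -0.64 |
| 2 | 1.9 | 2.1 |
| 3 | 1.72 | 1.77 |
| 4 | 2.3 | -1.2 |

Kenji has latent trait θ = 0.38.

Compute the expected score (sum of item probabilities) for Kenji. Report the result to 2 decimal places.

P(θ) = 1 / (1 + exp(−a(θ − b)))
P_1 = 1/(1+e^{-1.1220}) = 0.7544
P_2 = 1/(1+e^{3.2680}) = 0.0367
P_3 = 1/(1+e^{2.3908}) = 0.0839
P_4 = 1/(1+e^{-3.6340}) = 0.9743
E[score] = 0.7544 + 0.0367 + 0.0839 + 0.9743 = 1.8492

1.85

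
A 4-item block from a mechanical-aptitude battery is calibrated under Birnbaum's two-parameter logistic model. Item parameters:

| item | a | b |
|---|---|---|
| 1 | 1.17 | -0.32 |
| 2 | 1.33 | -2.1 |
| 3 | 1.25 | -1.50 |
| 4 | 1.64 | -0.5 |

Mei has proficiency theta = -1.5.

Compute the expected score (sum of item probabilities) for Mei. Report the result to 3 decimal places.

1.553

P(theta) = 1 / (1 + exp(−a(theta − b)))
P_1 = 1/(1+e^{1.3806}) = 0.2009
P_2 = 1/(1+e^{-0.7980}) = 0.6895
P_3 = 1/(1+e^{0.0000}) = 0.5000
P_4 = 1/(1+e^{1.6400}) = 0.1625
E[score] = 0.2009 + 0.6895 + 0.5000 + 0.1625 = 1.5529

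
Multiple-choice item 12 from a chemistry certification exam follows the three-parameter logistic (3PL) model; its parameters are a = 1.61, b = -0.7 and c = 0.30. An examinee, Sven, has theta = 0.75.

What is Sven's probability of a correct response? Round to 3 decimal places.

0.938

P(theta) = c + (1 − c) · 1 / (1 + exp(−a(theta − b)))
Exponent: 1.61 × (0.75 − (-0.7)) = 2.3345
1/(1 + e^{-2.3345}) = 0.9117
P = 0.30 + 0.70 × 0.9117 = 0.9382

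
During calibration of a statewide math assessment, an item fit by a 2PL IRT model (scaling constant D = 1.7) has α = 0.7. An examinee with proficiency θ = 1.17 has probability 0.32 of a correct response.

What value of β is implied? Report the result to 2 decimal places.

1.80

P(θ) = 1 / (1 + exp(−D·α(θ − β)))
logit(0.32) = ln(0.32/0.68) = -0.7538
β = θ − logit/(1.7·α) = 1.17 − (-0.7538)/1.1900 = 1.8034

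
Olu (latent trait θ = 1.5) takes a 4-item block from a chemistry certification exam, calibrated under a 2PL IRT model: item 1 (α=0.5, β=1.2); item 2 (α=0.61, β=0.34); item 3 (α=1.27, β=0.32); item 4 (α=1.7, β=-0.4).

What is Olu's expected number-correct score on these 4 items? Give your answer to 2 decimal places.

P(θ) = 1 / (1 + exp(−α(θ − β)))
P_1 = 1/(1+e^{-0.1500}) = 0.5374
P_2 = 1/(1+e^{-0.7076}) = 0.6699
P_3 = 1/(1+e^{-1.4986}) = 0.8174
P_4 = 1/(1+e^{-3.2300}) = 0.9619
E[score] = 0.5374 + 0.6699 + 0.8174 + 0.9619 = 2.9866

2.99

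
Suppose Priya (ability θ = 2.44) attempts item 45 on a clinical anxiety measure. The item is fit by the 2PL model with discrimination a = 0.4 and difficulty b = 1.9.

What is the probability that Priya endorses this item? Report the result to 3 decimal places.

0.554

P(θ) = 1 / (1 + exp(−a(θ − b)))
Exponent: 0.4 × (2.44 − 1.9) = 0.2160
1/(1 + e^{-0.2160}) = 0.5538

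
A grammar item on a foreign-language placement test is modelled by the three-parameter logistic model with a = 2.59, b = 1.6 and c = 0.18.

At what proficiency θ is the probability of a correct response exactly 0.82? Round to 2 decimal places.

P(θ) = c + (1 − c) · 1 / (1 + exp(−a(θ − b)))
Remove guessing floor: (0.82 − 0.18)/(1 − 0.18) = 0.7805
logit = ln(0.7805/0.2195) = 1.2685
θ = b + logit/(a) = 1.6 + 1.2685/2.5900 = 2.0898

2.09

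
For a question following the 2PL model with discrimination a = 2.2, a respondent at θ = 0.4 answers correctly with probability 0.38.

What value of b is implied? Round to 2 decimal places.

0.62

P(θ) = 1 / (1 + exp(−a(θ − b)))
logit(0.38) = ln(0.38/0.62) = -0.4895
b = θ − logit/(a) = 0.4 − (-0.4895)/2.2000 = 0.6225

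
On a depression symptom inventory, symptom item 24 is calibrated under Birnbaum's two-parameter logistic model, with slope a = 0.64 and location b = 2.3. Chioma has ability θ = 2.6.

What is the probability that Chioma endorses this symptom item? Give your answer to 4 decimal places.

0.5479

P(θ) = 1 / (1 + exp(−a(θ − b)))
Exponent: 0.64 × (2.6 − 2.3) = 0.1920
1/(1 + e^{-0.1920}) = 0.5479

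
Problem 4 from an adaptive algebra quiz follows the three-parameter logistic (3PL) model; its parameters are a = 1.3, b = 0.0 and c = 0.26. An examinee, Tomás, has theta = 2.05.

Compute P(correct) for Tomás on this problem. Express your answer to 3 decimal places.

P(theta) = c + (1 − c) · 1 / (1 + exp(−a(theta − b)))
Exponent: 1.3 × (2.05 − 0.0) = 2.6650
1/(1 + e^{-2.6650}) = 0.9349
P = 0.26 + 0.74 × 0.9349 = 0.9518

0.952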